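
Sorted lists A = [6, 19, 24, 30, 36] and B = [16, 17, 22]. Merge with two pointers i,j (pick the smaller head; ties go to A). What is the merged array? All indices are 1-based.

[6, 16, 17, 19, 22, 24, 30, 36]

[i=1,j=1] A[i]=6<=B[j]=16 take 6 → i++
[i=2,j=1] A[i]=19>B[j]=16 take 16 → j++
[i=2,j=2] A[i]=19>B[j]=17 take 17 → j++
[i=2,j=3] A[i]=19<=B[j]=22 take 19 → i++
[i=3,j=3] A[i]=24>B[j]=22 take 22 → j++
[i=3,j=4] B done, take A[i]=24 → i++
[i=4,j=4] B done, take A[i]=30 → i++
[i=5,j=4] B done, take A[i]=36 → i++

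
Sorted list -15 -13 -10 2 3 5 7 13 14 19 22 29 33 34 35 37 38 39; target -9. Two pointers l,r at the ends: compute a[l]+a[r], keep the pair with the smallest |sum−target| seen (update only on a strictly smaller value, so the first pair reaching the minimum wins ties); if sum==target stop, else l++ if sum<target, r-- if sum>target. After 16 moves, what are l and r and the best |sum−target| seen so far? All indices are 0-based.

l=0 r=17: -15+39=24 d=33 *, r--
l=0 r=16: -15+38=23 d=32 *, r--
l=0 r=15: -15+37=22 d=31 *, r--
l=0 r=14: -15+35=20 d=29 *, r--
l=0 r=13: -15+34=19 d=28 *, r--
l=0 r=12: -15+33=18 d=27 *, r--
l=0 r=11: -15+29=14 d=23 *, r--
l=0 r=10: -15+22=7 d=16 *, r--
l=0 r=9: -15+19=4 d=13 *, r--
l=0 r=8: -15+14=-1 d=8 *, r--
l=0 r=7: -15+13=-2 d=7 *, r--
l=0 r=6: -15+7=-8 d=1 *, r--
l=0 r=5: -15+5=-10 d=1, l++
l=1 r=5: -13+5=-8 d=1, r--
l=1 r=4: -13+3=-10 d=1, l++
l=2 r=4: -10+3=-7 d=2, r--

l=2, r=3, best |Δ|=1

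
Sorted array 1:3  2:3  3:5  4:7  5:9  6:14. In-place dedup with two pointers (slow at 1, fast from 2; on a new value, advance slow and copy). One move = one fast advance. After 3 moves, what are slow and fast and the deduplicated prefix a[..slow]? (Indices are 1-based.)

slow=3, fast=5, prefix=[3, 5, 7]

(s=1,f=2) a[fast]=3=a[slow] dup → fast++
(s=1,f=3) a[fast]=5≠a[slow]=3 write a[2]=5 → slow++,fast++
(s=2,f=4) a[fast]=7≠a[slow]=5 write a[3]=7 → slow++,fast++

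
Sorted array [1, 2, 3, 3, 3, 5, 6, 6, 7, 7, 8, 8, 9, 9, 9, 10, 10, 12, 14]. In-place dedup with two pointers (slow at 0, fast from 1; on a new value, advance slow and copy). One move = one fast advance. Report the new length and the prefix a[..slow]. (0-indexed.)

length 11; prefix = [1, 2, 3, 5, 6, 7, 8, 9, 10, 12, 14]

slow=0 fast=1: a[fast]=2≠a[slow]=1 write a[1]=2, slow++,fast++
slow=1 fast=2: a[fast]=3≠a[slow]=2 write a[2]=3, slow++,fast++
slow=2 fast=3: a[fast]=3=a[slow] dup, fast++
slow=2 fast=4: a[fast]=3=a[slow] dup, fast++
slow=2 fast=5: a[fast]=5≠a[slow]=3 write a[3]=5, slow++,fast++
slow=3 fast=6: a[fast]=6≠a[slow]=5 write a[4]=6, slow++,fast++
slow=4 fast=7: a[fast]=6=a[slow] dup, fast++
slow=4 fast=8: a[fast]=7≠a[slow]=6 write a[5]=7, slow++,fast++
slow=5 fast=9: a[fast]=7=a[slow] dup, fast++
slow=5 fast=10: a[fast]=8≠a[slow]=7 write a[6]=8, slow++,fast++
slow=6 fast=11: a[fast]=8=a[slow] dup, fast++
slow=6 fast=12: a[fast]=9≠a[slow]=8 write a[7]=9, slow++,fast++
slow=7 fast=13: a[fast]=9=a[slow] dup, fast++
slow=7 fast=14: a[fast]=9=a[slow] dup, fast++
slow=7 fast=15: a[fast]=10≠a[slow]=9 write a[8]=10, slow++,fast++
slow=8 fast=16: a[fast]=10=a[slow] dup, fast++
slow=8 fast=17: a[fast]=12≠a[slow]=10 write a[9]=12, slow++,fast++
slow=9 fast=18: a[fast]=14≠a[slow]=12 write a[10]=14, slow++,fast++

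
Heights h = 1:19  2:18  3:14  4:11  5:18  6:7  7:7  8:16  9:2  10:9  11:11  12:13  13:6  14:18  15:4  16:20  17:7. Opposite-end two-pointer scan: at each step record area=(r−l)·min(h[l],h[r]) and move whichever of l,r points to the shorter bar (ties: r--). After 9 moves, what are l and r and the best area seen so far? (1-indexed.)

[1,17] min(19,7)*16=112 best=112 * → r--
[1,16] min(19,20)*15=285 best=285 * → l++
[2,16] min(18,20)*14=252 best=285 → l++
[3,16] min(14,20)*13=182 best=285 → l++
[4,16] min(11,20)*12=132 best=285 → l++
[5,16] min(18,20)*11=198 best=285 → l++
[6,16] min(7,20)*10=70 best=285 → l++
[7,16] min(7,20)*9=63 best=285 → l++
[8,16] min(16,20)*8=128 best=285 → l++

l=9, r=16, best area=285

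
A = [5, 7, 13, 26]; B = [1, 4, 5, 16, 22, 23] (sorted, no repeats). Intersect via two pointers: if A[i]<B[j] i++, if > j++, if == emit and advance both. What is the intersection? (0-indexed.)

i=0 j=0: 5>1, j++
i=0 j=1: 5>4, j++
i=0 j=2: 5==5 emit, i++,j++
i=1 j=3: 7<16, i++
i=2 j=3: 13<16, i++
i=3 j=3: 26>16, j++
i=3 j=4: 26>22, j++
i=3 j=5: 26>23, j++

intersection = [5]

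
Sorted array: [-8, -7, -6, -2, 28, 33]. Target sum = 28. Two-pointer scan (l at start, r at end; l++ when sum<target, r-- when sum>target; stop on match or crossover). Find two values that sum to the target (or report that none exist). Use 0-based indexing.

no pair

[0,5] -8+33=25 <28 → l++
[1,5] -7+33=26 <28 → l++
[2,5] -6+33=27 <28 → l++
[3,5] -2+33=31 >28 → r--
[3,4] -2+28=26 <28 → l++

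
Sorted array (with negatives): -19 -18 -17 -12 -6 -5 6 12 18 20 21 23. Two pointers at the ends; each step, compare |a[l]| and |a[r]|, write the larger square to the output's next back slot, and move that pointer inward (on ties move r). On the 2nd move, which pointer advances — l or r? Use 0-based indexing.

[0,11] |-19|<=|23| out[11]=529 → r--
[0,10] |-19|<=|21| out[10]=441 → r--

r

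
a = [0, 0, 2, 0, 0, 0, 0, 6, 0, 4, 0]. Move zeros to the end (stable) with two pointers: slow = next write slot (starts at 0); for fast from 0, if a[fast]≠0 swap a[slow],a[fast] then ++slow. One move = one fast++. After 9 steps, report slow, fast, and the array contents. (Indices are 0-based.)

(s=0,f=0) a[fast]=0 → fast++
(s=0,f=1) a[fast]=0 → fast++
(s=0,f=2) a[fast]=2≠0 swap→a[0]=2 → slow++,fast++
(s=1,f=3) a[fast]=0 → fast++
(s=1,f=4) a[fast]=0 → fast++
(s=1,f=5) a[fast]=0 → fast++
(s=1,f=6) a[fast]=0 → fast++
(s=1,f=7) a[fast]=6≠0 swap→a[1]=6 → slow++,fast++
(s=2,f=8) a[fast]=0 → fast++

slow=2, fast=9, a=[2, 6, 0, 0, 0, 0, 0, 0, 0, 4, 0]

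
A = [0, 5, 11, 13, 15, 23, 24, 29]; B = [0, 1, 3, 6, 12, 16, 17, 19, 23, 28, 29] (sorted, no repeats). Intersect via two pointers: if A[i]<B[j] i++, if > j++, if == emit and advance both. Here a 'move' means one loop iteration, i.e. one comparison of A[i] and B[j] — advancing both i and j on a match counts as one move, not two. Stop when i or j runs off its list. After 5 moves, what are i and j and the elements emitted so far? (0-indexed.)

i=2, j=4, emitted=[0]

i=0 j=0: 0==0 emit, i++,j++
i=1 j=1: 5>1, j++
i=1 j=2: 5>3, j++
i=1 j=3: 5<6, i++
i=2 j=3: 11>6, j++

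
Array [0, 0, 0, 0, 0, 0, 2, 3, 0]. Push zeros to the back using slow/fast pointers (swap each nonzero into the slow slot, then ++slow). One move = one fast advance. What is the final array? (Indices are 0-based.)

[2, 3, 0, 0, 0, 0, 0, 0, 0]

(s=0,f=0) a[fast]=0 → fast++
(s=0,f=1) a[fast]=0 → fast++
(s=0,f=2) a[fast]=0 → fast++
(s=0,f=3) a[fast]=0 → fast++
(s=0,f=4) a[fast]=0 → fast++
(s=0,f=5) a[fast]=0 → fast++
(s=0,f=6) a[fast]=2≠0 swap→a[0]=2 → slow++,fast++
(s=1,f=7) a[fast]=3≠0 swap→a[1]=3 → slow++,fast++
(s=2,f=8) a[fast]=0 → fast++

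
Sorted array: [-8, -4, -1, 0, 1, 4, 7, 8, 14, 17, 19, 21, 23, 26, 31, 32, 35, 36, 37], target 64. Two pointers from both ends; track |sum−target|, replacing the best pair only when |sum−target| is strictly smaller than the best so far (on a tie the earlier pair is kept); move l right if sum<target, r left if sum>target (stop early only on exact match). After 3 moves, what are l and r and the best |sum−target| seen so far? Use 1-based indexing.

l=4, r=19, best |Δ|=28

l=1 r=19: -8+37=29 d=35 *, l++
l=2 r=19: -4+37=33 d=31 *, l++
l=3 r=19: -1+37=36 d=28 *, l++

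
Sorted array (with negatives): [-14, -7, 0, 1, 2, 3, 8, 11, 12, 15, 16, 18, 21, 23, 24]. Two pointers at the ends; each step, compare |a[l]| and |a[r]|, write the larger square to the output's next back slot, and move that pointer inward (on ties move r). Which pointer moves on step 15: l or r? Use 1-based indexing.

r

[1,15] |-14|<=|24| out[15]=576 → r--
[1,14] |-14|<=|23| out[14]=529 → r--
[1,13] |-14|<=|21| out[13]=441 → r--
[1,12] |-14|<=|18| out[12]=324 → r--
[1,11] |-14|<=|16| out[11]=256 → r--
[1,10] |-14|<=|15| out[10]=225 → r--
[1,9] |-14|>|12| out[9]=196 → l++
[2,9] |-7|<=|12| out[8]=144 → r--
[2,8] |-7|<=|11| out[7]=121 → r--
[2,7] |-7|<=|8| out[6]=64 → r--
[2,6] |-7|>|3| out[5]=49 → l++
[3,6] |0|<=|3| out[4]=9 → r--
[3,5] |0|<=|2| out[3]=4 → r--
[3,4] |0|<=|1| out[2]=1 → r--
[3,3] |0|<=|0| out[1]=0 → r--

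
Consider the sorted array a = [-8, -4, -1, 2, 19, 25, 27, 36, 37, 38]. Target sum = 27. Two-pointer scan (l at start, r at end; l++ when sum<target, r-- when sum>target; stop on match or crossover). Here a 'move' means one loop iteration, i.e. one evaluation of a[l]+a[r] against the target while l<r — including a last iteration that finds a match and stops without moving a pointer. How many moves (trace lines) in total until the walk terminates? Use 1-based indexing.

8 moves

[1,10] -8+38=30 >27 → r--
[1,9] -8+37=29 >27 → r--
[1,8] -8+36=28 >27 → r--
[1,7] -8+27=19 <27 → l++
[2,7] -4+27=23 <27 → l++
[3,7] -1+27=26 <27 → l++
[4,7] 2+27=29 >27 → r--
[4,6] 2+25=27 → found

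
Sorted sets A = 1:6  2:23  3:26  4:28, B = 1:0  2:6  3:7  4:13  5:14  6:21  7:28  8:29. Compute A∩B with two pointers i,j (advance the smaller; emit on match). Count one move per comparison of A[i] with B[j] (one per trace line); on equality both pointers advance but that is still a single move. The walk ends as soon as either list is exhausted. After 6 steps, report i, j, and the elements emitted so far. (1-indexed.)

i=2, j=7, emitted=[6]

[i=1,j=1] 6>0 → j++
[i=1,j=2] 6==6 emit → i++,j++
[i=2,j=3] 23>7 → j++
[i=2,j=4] 23>13 → j++
[i=2,j=5] 23>14 → j++
[i=2,j=6] 23>21 → j++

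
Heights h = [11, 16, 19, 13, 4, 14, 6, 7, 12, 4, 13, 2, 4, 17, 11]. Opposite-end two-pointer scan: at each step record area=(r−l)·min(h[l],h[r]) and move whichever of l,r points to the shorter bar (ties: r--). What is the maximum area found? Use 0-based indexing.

max area = 192

l=0 r=14: min(11,11)*14=154 best=154 *, r--
l=0 r=13: min(11,17)*13=143 best=154, l++
l=1 r=13: min(16,17)*12=192 best=192 *, l++
l=2 r=13: min(19,17)*11=187 best=192, r--
l=2 r=12: min(19,4)*10=40 best=192, r--
l=2 r=11: min(19,2)*9=18 best=192, r--
l=2 r=10: min(19,13)*8=104 best=192, r--
l=2 r=9: min(19,4)*7=28 best=192, r--
l=2 r=8: min(19,12)*6=72 best=192, r--
l=2 r=7: min(19,7)*5=35 best=192, r--
l=2 r=6: min(19,6)*4=24 best=192, r--
l=2 r=5: min(19,14)*3=42 best=192, r--
l=2 r=4: min(19,4)*2=8 best=192, r--
l=2 r=3: min(19,13)*1=13 best=192, r--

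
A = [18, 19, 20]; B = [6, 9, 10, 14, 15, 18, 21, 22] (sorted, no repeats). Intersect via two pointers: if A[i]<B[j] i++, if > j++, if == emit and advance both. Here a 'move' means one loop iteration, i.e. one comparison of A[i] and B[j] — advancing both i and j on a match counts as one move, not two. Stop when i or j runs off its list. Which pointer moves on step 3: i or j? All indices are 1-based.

i=1 j=1: 18>6, j++
i=1 j=2: 18>9, j++
i=1 j=3: 18>10, j++

j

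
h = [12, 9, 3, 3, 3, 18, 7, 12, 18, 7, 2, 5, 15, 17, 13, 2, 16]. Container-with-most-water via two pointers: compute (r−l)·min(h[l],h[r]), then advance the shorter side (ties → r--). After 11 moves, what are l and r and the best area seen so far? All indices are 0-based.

[0,16] min(12,16)*16=192 best=192 * → l++
[1,16] min(9,16)*15=135 best=192 → l++
[2,16] min(3,16)*14=42 best=192 → l++
[3,16] min(3,16)*13=39 best=192 → l++
[4,16] min(3,16)*12=36 best=192 → l++
[5,16] min(18,16)*11=176 best=192 → r--
[5,15] min(18,2)*10=20 best=192 → r--
[5,14] min(18,13)*9=117 best=192 → r--
[5,13] min(18,17)*8=136 best=192 → r--
[5,12] min(18,15)*7=105 best=192 → r--
[5,11] min(18,5)*6=30 best=192 → r--

l=5, r=10, best area=192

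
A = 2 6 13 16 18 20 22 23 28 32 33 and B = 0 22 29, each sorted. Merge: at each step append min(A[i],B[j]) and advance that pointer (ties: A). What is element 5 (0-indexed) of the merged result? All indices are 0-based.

[i=0,j=0] A[i]=2>B[j]=0 take 0 → j++
[i=0,j=1] A[i]=2<=B[j]=22 take 2 → i++
[i=1,j=1] A[i]=6<=B[j]=22 take 6 → i++
[i=2,j=1] A[i]=13<=B[j]=22 take 13 → i++
[i=3,j=1] A[i]=16<=B[j]=22 take 16 → i++
[i=4,j=1] A[i]=18<=B[j]=22 take 18 → i++
[i=5,j=1] A[i]=20<=B[j]=22 take 20 → i++
[i=6,j=1] A[i]=22<=B[j]=22 take 22 → i++
[i=7,j=1] A[i]=23>B[j]=22 take 22 → j++
[i=7,j=2] A[i]=23<=B[j]=29 take 23 → i++
[i=8,j=2] A[i]=28<=B[j]=29 take 28 → i++
[i=9,j=2] A[i]=32>B[j]=29 take 29 → j++
[i=9,j=3] B done, take A[i]=32 → i++
[i=10,j=3] B done, take A[i]=33 → i++

merged[5] = 18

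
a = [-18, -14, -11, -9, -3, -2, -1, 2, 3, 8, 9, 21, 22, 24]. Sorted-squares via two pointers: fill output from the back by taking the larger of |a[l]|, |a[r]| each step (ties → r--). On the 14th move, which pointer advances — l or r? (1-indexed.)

l=1 r=14: |-18|<=|24| out[14]=576, r--
l=1 r=13: |-18|<=|22| out[13]=484, r--
l=1 r=12: |-18|<=|21| out[12]=441, r--
l=1 r=11: |-18|>|9| out[11]=324, l++
l=2 r=11: |-14|>|9| out[10]=196, l++
l=3 r=11: |-11|>|9| out[9]=121, l++
l=4 r=11: |-9|<=|9| out[8]=81, r--
l=4 r=10: |-9|>|8| out[7]=81, l++
l=5 r=10: |-3|<=|8| out[6]=64, r--
l=5 r=9: |-3|<=|3| out[5]=9, r--
l=5 r=8: |-3|>|2| out[4]=9, l++
l=6 r=8: |-2|<=|2| out[3]=4, r--
l=6 r=7: |-2|>|-1| out[2]=4, l++
l=7 r=7: |-1|<=|-1| out[1]=1, r--

r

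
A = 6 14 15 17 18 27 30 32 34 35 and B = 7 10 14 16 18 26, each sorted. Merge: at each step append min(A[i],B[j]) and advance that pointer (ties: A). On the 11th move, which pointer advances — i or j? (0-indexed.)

j

[i=0,j=0] A[i]=6<=B[j]=7 take 6 → i++
[i=1,j=0] A[i]=14>B[j]=7 take 7 → j++
[i=1,j=1] A[i]=14>B[j]=10 take 10 → j++
[i=1,j=2] A[i]=14<=B[j]=14 take 14 → i++
[i=2,j=2] A[i]=15>B[j]=14 take 14 → j++
[i=2,j=3] A[i]=15<=B[j]=16 take 15 → i++
[i=3,j=3] A[i]=17>B[j]=16 take 16 → j++
[i=3,j=4] A[i]=17<=B[j]=18 take 17 → i++
[i=4,j=4] A[i]=18<=B[j]=18 take 18 → i++
[i=5,j=4] A[i]=27>B[j]=18 take 18 → j++
[i=5,j=5] A[i]=27>B[j]=26 take 26 → j++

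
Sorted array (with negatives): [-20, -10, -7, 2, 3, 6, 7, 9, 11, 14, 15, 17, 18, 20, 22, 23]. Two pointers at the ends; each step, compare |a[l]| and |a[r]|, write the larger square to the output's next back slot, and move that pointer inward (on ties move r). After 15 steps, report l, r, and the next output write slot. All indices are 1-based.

l=4, r=4, next write slot=1

l=1 r=16: |-20|<=|23| out[16]=529, r--
l=1 r=15: |-20|<=|22| out[15]=484, r--
l=1 r=14: |-20|<=|20| out[14]=400, r--
l=1 r=13: |-20|>|18| out[13]=400, l++
l=2 r=13: |-10|<=|18| out[12]=324, r--
l=2 r=12: |-10|<=|17| out[11]=289, r--
l=2 r=11: |-10|<=|15| out[10]=225, r--
l=2 r=10: |-10|<=|14| out[9]=196, r--
l=2 r=9: |-10|<=|11| out[8]=121, r--
l=2 r=8: |-10|>|9| out[7]=100, l++
l=3 r=8: |-7|<=|9| out[6]=81, r--
l=3 r=7: |-7|<=|7| out[5]=49, r--
l=3 r=6: |-7|>|6| out[4]=49, l++
l=4 r=6: |2|<=|6| out[3]=36, r--
l=4 r=5: |2|<=|3| out[2]=9, r--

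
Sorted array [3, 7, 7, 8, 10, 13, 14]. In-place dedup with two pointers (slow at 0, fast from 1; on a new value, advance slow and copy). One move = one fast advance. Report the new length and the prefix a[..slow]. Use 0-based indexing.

slow=0 fast=1: a[fast]=7≠a[slow]=3 write a[1]=7, slow++,fast++
slow=1 fast=2: a[fast]=7=a[slow] dup, fast++
slow=1 fast=3: a[fast]=8≠a[slow]=7 write a[2]=8, slow++,fast++
slow=2 fast=4: a[fast]=10≠a[slow]=8 write a[3]=10, slow++,fast++
slow=3 fast=5: a[fast]=13≠a[slow]=10 write a[4]=13, slow++,fast++
slow=4 fast=6: a[fast]=14≠a[slow]=13 write a[5]=14, slow++,fast++

length 6; prefix = [3, 7, 8, 10, 13, 14]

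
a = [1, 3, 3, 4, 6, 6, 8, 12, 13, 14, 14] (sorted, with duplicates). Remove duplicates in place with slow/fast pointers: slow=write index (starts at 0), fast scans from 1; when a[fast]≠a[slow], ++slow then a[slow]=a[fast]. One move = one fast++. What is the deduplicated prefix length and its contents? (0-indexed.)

(s=0,f=1) a[fast]=3≠a[slow]=1 write a[1]=3 → slow++,fast++
(s=1,f=2) a[fast]=3=a[slow] dup → fast++
(s=1,f=3) a[fast]=4≠a[slow]=3 write a[2]=4 → slow++,fast++
(s=2,f=4) a[fast]=6≠a[slow]=4 write a[3]=6 → slow++,fast++
(s=3,f=5) a[fast]=6=a[slow] dup → fast++
(s=3,f=6) a[fast]=8≠a[slow]=6 write a[4]=8 → slow++,fast++
(s=4,f=7) a[fast]=12≠a[slow]=8 write a[5]=12 → slow++,fast++
(s=5,f=8) a[fast]=13≠a[slow]=12 write a[6]=13 → slow++,fast++
(s=6,f=9) a[fast]=14≠a[slow]=13 write a[7]=14 → slow++,fast++
(s=7,f=10) a[fast]=14=a[slow] dup → fast++

length 8; prefix = [1, 3, 4, 6, 8, 12, 13, 14]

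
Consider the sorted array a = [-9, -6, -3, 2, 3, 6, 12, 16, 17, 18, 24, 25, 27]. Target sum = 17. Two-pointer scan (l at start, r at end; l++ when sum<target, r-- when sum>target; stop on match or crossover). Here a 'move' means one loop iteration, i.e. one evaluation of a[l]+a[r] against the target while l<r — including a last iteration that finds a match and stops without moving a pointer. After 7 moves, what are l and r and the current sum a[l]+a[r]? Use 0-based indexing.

l=0 r=12: -9+27=18 >17, r--
l=0 r=11: -9+25=16 <17, l++
l=1 r=11: -6+25=19 >17, r--
l=1 r=10: -6+24=18 >17, r--
l=1 r=9: -6+18=12 <17, l++
l=2 r=9: -3+18=15 <17, l++
l=3 r=9: 2+18=20 >17, r--

l=3, r=8, sum=19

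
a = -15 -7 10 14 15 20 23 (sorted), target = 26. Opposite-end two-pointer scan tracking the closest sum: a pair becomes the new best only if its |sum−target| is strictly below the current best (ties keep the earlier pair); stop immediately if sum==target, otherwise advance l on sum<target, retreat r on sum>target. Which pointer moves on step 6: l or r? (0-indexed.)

l=0 r=6: -15+23=8 d=18 *, l++
l=1 r=6: -7+23=16 d=10 *, l++
l=2 r=6: 10+23=33 d=7 *, r--
l=2 r=5: 10+20=30 d=4 *, r--
l=2 r=4: 10+15=25 d=1 *, l++
l=3 r=4: 14+15=29 d=3, r--

r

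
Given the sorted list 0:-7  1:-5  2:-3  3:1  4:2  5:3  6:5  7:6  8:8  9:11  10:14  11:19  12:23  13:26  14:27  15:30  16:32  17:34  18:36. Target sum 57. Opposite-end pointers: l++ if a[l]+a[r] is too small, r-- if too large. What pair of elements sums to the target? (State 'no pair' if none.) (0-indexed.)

(23, 34)

[0,18] -7+36=29 <57 → l++
[1,18] -5+36=31 <57 → l++
[2,18] -3+36=33 <57 → l++
[3,18] 1+36=37 <57 → l++
[4,18] 2+36=38 <57 → l++
[5,18] 3+36=39 <57 → l++
[6,18] 5+36=41 <57 → l++
[7,18] 6+36=42 <57 → l++
[8,18] 8+36=44 <57 → l++
[9,18] 11+36=47 <57 → l++
[10,18] 14+36=50 <57 → l++
[11,18] 19+36=55 <57 → l++
[12,18] 23+36=59 >57 → r--
[12,17] 23+34=57 → found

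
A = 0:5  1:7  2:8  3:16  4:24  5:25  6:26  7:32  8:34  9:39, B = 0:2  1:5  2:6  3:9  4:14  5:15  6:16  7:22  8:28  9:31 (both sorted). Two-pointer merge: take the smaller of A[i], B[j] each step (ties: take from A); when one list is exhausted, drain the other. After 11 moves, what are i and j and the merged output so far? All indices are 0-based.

i=4, j=7, merged so far=[2, 5, 5, 6, 7, 8, 9, 14, 15, 16, 16]

i=0 j=0: A[i]=5>B[j]=2 take 2, j++
i=0 j=1: A[i]=5<=B[j]=5 take 5, i++
i=1 j=1: A[i]=7>B[j]=5 take 5, j++
i=1 j=2: A[i]=7>B[j]=6 take 6, j++
i=1 j=3: A[i]=7<=B[j]=9 take 7, i++
i=2 j=3: A[i]=8<=B[j]=9 take 8, i++
i=3 j=3: A[i]=16>B[j]=9 take 9, j++
i=3 j=4: A[i]=16>B[j]=14 take 14, j++
i=3 j=5: A[i]=16>B[j]=15 take 15, j++
i=3 j=6: A[i]=16<=B[j]=16 take 16, i++
i=4 j=6: A[i]=24>B[j]=16 take 16, j++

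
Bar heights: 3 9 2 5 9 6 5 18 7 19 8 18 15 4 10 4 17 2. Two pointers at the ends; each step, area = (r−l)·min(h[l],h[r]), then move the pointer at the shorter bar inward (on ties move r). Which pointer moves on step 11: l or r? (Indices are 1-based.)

[1,18] min(3,2)*17=34 best=34 * → r--
[1,17] min(3,17)*16=48 best=48 * → l++
[2,17] min(9,17)*15=135 best=135 * → l++
[3,17] min(2,17)*14=28 best=135 → l++
[4,17] min(5,17)*13=65 best=135 → l++
[5,17] min(9,17)*12=108 best=135 → l++
[6,17] min(6,17)*11=66 best=135 → l++
[7,17] min(5,17)*10=50 best=135 → l++
[8,17] min(18,17)*9=153 best=153 * → r--
[8,16] min(18,4)*8=32 best=153 → r--
[8,15] min(18,10)*7=70 best=153 → r--

r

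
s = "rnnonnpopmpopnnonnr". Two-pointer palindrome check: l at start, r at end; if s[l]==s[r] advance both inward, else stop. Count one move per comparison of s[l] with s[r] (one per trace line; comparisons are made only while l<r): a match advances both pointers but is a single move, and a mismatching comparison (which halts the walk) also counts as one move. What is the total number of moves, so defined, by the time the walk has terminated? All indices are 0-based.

9 moves

l=0 r=18: 'r'=='r', l++,r--
l=1 r=17: 'n'=='n', l++,r--
l=2 r=16: 'n'=='n', l++,r--
l=3 r=15: 'o'=='o', l++,r--
l=4 r=14: 'n'=='n', l++,r--
l=5 r=13: 'n'=='n', l++,r--
l=6 r=12: 'p'=='p', l++,r--
l=7 r=11: 'o'=='o', l++,r--
l=8 r=10: 'p'=='p', l++,r--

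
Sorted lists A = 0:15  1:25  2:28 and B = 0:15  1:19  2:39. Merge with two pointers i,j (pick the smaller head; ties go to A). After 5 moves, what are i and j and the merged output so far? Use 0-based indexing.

i=3, j=2, merged so far=[15, 15, 19, 25, 28]

[i=0,j=0] A[i]=15<=B[j]=15 take 15 → i++
[i=1,j=0] A[i]=25>B[j]=15 take 15 → j++
[i=1,j=1] A[i]=25>B[j]=19 take 19 → j++
[i=1,j=2] A[i]=25<=B[j]=39 take 25 → i++
[i=2,j=2] A[i]=28<=B[j]=39 take 28 → i++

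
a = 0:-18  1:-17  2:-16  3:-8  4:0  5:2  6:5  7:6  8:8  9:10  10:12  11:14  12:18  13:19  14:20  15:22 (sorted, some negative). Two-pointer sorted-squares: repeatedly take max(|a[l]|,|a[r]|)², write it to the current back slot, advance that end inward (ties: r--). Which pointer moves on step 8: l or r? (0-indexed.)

r

l=0 r=15: |-18|<=|22| out[15]=484, r--
l=0 r=14: |-18|<=|20| out[14]=400, r--
l=0 r=13: |-18|<=|19| out[13]=361, r--
l=0 r=12: |-18|<=|18| out[12]=324, r--
l=0 r=11: |-18|>|14| out[11]=324, l++
l=1 r=11: |-17|>|14| out[10]=289, l++
l=2 r=11: |-16|>|14| out[9]=256, l++
l=3 r=11: |-8|<=|14| out[8]=196, r--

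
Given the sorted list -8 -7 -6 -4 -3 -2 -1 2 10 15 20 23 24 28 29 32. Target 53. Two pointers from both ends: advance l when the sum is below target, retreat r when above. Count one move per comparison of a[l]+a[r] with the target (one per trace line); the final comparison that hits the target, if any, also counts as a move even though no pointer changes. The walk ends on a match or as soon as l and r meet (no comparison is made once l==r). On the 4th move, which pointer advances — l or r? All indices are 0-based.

l=0 r=15: -8+32=24 <53, l++
l=1 r=15: -7+32=25 <53, l++
l=2 r=15: -6+32=26 <53, l++
l=3 r=15: -4+32=28 <53, l++

l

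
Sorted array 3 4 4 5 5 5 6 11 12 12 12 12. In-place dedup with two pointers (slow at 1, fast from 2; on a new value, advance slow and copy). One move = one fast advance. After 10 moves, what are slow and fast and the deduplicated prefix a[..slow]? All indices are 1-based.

slow=6, fast=12, prefix=[3, 4, 5, 6, 11, 12]

slow=1 fast=2: a[fast]=4≠a[slow]=3 write a[2]=4, slow++,fast++
slow=2 fast=3: a[fast]=4=a[slow] dup, fast++
slow=2 fast=4: a[fast]=5≠a[slow]=4 write a[3]=5, slow++,fast++
slow=3 fast=5: a[fast]=5=a[slow] dup, fast++
slow=3 fast=6: a[fast]=5=a[slow] dup, fast++
slow=3 fast=7: a[fast]=6≠a[slow]=5 write a[4]=6, slow++,fast++
slow=4 fast=8: a[fast]=11≠a[slow]=6 write a[5]=11, slow++,fast++
slow=5 fast=9: a[fast]=12≠a[slow]=11 write a[6]=12, slow++,fast++
slow=6 fast=10: a[fast]=12=a[slow] dup, fast++
slow=6 fast=11: a[fast]=12=a[slow] dup, fast++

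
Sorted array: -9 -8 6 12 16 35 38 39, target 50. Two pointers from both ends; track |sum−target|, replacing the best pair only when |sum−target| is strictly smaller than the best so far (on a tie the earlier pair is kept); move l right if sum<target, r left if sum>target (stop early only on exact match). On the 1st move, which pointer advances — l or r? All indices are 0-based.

l

[0,7] -9+39=30 d=20 * → l++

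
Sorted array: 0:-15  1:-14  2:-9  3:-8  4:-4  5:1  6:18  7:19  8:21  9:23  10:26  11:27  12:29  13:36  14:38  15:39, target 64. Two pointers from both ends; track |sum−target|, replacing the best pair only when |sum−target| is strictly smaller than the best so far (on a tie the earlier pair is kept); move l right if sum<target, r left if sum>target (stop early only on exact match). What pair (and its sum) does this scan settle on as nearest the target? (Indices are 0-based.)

l=0 r=15: -15+39=24 d=40 *, l++
l=1 r=15: -14+39=25 d=39 *, l++
l=2 r=15: -9+39=30 d=34 *, l++
l=3 r=15: -8+39=31 d=33 *, l++
l=4 r=15: -4+39=35 d=29 *, l++
l=5 r=15: 1+39=40 d=24 *, l++
l=6 r=15: 18+39=57 d=7 *, l++
l=7 r=15: 19+39=58 d=6 *, l++
l=8 r=15: 21+39=60 d=4 *, l++
l=9 r=15: 23+39=62 d=2 *, l++
l=10 r=15: 26+39=65 d=1 *, r--
l=10 r=14: 26+38=64 d=0 *, stop

pair (26, 38) with sum 64 (|Δ|=0)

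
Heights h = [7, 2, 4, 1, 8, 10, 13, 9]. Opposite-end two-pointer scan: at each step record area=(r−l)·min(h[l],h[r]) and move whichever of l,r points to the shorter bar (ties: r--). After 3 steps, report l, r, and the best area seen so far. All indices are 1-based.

l=1 r=8: min(7,9)*7=49 best=49 *, l++
l=2 r=8: min(2,9)*6=12 best=49, l++
l=3 r=8: min(4,9)*5=20 best=49, l++

l=4, r=8, best area=49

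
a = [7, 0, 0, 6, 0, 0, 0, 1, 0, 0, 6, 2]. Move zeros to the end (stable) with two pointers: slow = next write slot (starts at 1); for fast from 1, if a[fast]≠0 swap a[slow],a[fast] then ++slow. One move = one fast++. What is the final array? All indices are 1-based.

slow=1 fast=1: a[fast]=7≠0 swap→a[1]=7, slow++,fast++
slow=2 fast=2: a[fast]=0, fast++
slow=2 fast=3: a[fast]=0, fast++
slow=2 fast=4: a[fast]=6≠0 swap→a[2]=6, slow++,fast++
slow=3 fast=5: a[fast]=0, fast++
slow=3 fast=6: a[fast]=0, fast++
slow=3 fast=7: a[fast]=0, fast++
slow=3 fast=8: a[fast]=1≠0 swap→a[3]=1, slow++,fast++
slow=4 fast=9: a[fast]=0, fast++
slow=4 fast=10: a[fast]=0, fast++
slow=4 fast=11: a[fast]=6≠0 swap→a[4]=6, slow++,fast++
slow=5 fast=12: a[fast]=2≠0 swap→a[5]=2, slow++,fast++

[7, 6, 1, 6, 2, 0, 0, 0, 0, 0, 0, 0]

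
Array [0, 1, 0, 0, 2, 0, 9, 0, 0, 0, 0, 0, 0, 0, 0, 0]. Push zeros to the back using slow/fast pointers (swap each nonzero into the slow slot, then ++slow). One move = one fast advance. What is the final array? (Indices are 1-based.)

[1, 2, 9, 0, 0, 0, 0, 0, 0, 0, 0, 0, 0, 0, 0, 0]

(s=1,f=1) a[fast]=0 → fast++
(s=1,f=2) a[fast]=1≠0 swap→a[1]=1 → slow++,fast++
(s=2,f=3) a[fast]=0 → fast++
(s=2,f=4) a[fast]=0 → fast++
(s=2,f=5) a[fast]=2≠0 swap→a[2]=2 → slow++,fast++
(s=3,f=6) a[fast]=0 → fast++
(s=3,f=7) a[fast]=9≠0 swap→a[3]=9 → slow++,fast++
(s=4,f=8) a[fast]=0 → fast++
(s=4,f=9) a[fast]=0 → fast++
(s=4,f=10) a[fast]=0 → fast++
(s=4,f=11) a[fast]=0 → fast++
(s=4,f=12) a[fast]=0 → fast++
(s=4,f=13) a[fast]=0 → fast++
(s=4,f=14) a[fast]=0 → fast++
(s=4,f=15) a[fast]=0 → fast++
(s=4,f=16) a[fast]=0 → fast++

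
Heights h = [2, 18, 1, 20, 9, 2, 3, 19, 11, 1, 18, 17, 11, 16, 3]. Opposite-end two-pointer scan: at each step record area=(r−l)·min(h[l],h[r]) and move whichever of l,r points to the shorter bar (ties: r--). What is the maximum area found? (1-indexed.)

[1,15] min(2,3)*14=28 best=28 * → l++
[2,15] min(18,3)*13=39 best=39 * → r--
[2,14] min(18,16)*12=192 best=192 * → r--
[2,13] min(18,11)*11=121 best=192 → r--
[2,12] min(18,17)*10=170 best=192 → r--
[2,11] min(18,18)*9=162 best=192 → r--
[2,10] min(18,1)*8=8 best=192 → r--
[2,9] min(18,11)*7=77 best=192 → r--
[2,8] min(18,19)*6=108 best=192 → l++
[3,8] min(1,19)*5=5 best=192 → l++
[4,8] min(20,19)*4=76 best=192 → r--
[4,7] min(20,3)*3=9 best=192 → r--
[4,6] min(20,2)*2=4 best=192 → r--
[4,5] min(20,9)*1=9 best=192 → r--

max area = 192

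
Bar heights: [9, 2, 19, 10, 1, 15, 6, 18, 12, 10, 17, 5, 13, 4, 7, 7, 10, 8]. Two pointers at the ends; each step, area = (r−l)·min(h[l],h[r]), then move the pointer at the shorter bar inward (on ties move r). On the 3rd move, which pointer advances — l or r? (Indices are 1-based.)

[1,18] min(9,8)*17=136 best=136 * → r--
[1,17] min(9,10)*16=144 best=144 * → l++
[2,17] min(2,10)*15=30 best=144 → l++

l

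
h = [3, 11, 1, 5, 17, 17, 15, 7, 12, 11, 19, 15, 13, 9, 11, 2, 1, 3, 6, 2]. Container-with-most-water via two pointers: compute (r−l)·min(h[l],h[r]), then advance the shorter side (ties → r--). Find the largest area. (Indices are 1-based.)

l=1 r=20: min(3,2)*19=38 best=38 *, r--
l=1 r=19: min(3,6)*18=54 best=54 *, l++
l=2 r=19: min(11,6)*17=102 best=102 *, r--
l=2 r=18: min(11,3)*16=48 best=102, r--
l=2 r=17: min(11,1)*15=15 best=102, r--
l=2 r=16: min(11,2)*14=28 best=102, r--
l=2 r=15: min(11,11)*13=143 best=143 *, r--
l=2 r=14: min(11,9)*12=108 best=143, r--
l=2 r=13: min(11,13)*11=121 best=143, l++
l=3 r=13: min(1,13)*10=10 best=143, l++
l=4 r=13: min(5,13)*9=45 best=143, l++
l=5 r=13: min(17,13)*8=104 best=143, r--
l=5 r=12: min(17,15)*7=105 best=143, r--
l=5 r=11: min(17,19)*6=102 best=143, l++
l=6 r=11: min(17,19)*5=85 best=143, l++
l=7 r=11: min(15,19)*4=60 best=143, l++
l=8 r=11: min(7,19)*3=21 best=143, l++
l=9 r=11: min(12,19)*2=24 best=143, l++
l=10 r=11: min(11,19)*1=11 best=143, l++

max area = 143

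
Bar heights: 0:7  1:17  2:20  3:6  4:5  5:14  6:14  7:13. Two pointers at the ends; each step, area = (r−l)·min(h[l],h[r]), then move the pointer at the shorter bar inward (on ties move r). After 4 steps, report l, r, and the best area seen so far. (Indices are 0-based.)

l=1, r=4, best area=78

[0,7] min(7,13)*7=49 best=49 * → l++
[1,7] min(17,13)*6=78 best=78 * → r--
[1,6] min(17,14)*5=70 best=78 → r--
[1,5] min(17,14)*4=56 best=78 → r--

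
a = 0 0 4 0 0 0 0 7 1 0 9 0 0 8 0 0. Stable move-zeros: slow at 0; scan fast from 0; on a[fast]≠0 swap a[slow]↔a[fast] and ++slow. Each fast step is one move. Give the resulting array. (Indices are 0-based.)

slow=0 fast=0: a[fast]=0, fast++
slow=0 fast=1: a[fast]=0, fast++
slow=0 fast=2: a[fast]=4≠0 swap→a[0]=4, slow++,fast++
slow=1 fast=3: a[fast]=0, fast++
slow=1 fast=4: a[fast]=0, fast++
slow=1 fast=5: a[fast]=0, fast++
slow=1 fast=6: a[fast]=0, fast++
slow=1 fast=7: a[fast]=7≠0 swap→a[1]=7, slow++,fast++
slow=2 fast=8: a[fast]=1≠0 swap→a[2]=1, slow++,fast++
slow=3 fast=9: a[fast]=0, fast++
slow=3 fast=10: a[fast]=9≠0 swap→a[3]=9, slow++,fast++
slow=4 fast=11: a[fast]=0, fast++
slow=4 fast=12: a[fast]=0, fast++
slow=4 fast=13: a[fast]=8≠0 swap→a[4]=8, slow++,fast++
slow=5 fast=14: a[fast]=0, fast++
slow=5 fast=15: a[fast]=0, fast++

[4, 7, 1, 9, 8, 0, 0, 0, 0, 0, 0, 0, 0, 0, 0, 0]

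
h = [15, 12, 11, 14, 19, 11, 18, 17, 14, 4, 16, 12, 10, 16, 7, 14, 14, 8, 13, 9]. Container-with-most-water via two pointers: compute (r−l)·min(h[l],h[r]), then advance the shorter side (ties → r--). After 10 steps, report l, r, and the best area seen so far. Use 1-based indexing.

[1,20] min(15,9)*19=171 best=171 * → r--
[1,19] min(15,13)*18=234 best=234 * → r--
[1,18] min(15,8)*17=136 best=234 → r--
[1,17] min(15,14)*16=224 best=234 → r--
[1,16] min(15,14)*15=210 best=234 → r--
[1,15] min(15,7)*14=98 best=234 → r--
[1,14] min(15,16)*13=195 best=234 → l++
[2,14] min(12,16)*12=144 best=234 → l++
[3,14] min(11,16)*11=121 best=234 → l++
[4,14] min(14,16)*10=140 best=234 → l++

l=5, r=14, best area=234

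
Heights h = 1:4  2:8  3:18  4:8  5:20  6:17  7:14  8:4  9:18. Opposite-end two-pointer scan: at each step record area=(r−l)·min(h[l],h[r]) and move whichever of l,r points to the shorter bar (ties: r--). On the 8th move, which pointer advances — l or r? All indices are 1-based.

l

[1,9] min(4,18)*8=32 best=32 * → l++
[2,9] min(8,18)*7=56 best=56 * → l++
[3,9] min(18,18)*6=108 best=108 * → r--
[3,8] min(18,4)*5=20 best=108 → r--
[3,7] min(18,14)*4=56 best=108 → r--
[3,6] min(18,17)*3=51 best=108 → r--
[3,5] min(18,20)*2=36 best=108 → l++
[4,5] min(8,20)*1=8 best=108 → l++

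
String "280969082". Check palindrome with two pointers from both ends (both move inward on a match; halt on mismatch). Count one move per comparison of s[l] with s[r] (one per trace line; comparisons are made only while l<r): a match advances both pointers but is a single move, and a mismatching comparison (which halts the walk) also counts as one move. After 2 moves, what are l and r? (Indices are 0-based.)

l=2, r=6

[0,8] '2'=='2' → l++,r--
[1,7] '8'=='8' → l++,r--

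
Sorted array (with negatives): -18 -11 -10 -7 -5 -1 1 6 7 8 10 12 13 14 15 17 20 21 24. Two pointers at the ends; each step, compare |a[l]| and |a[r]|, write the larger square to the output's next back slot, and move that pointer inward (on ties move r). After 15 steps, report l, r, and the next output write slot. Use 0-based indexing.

l=4, r=7, next write slot=3

[0,18] |-18|<=|24| out[18]=576 → r--
[0,17] |-18|<=|21| out[17]=441 → r--
[0,16] |-18|<=|20| out[16]=400 → r--
[0,15] |-18|>|17| out[15]=324 → l++
[1,15] |-11|<=|17| out[14]=289 → r--
[1,14] |-11|<=|15| out[13]=225 → r--
[1,13] |-11|<=|14| out[12]=196 → r--
[1,12] |-11|<=|13| out[11]=169 → r--
[1,11] |-11|<=|12| out[10]=144 → r--
[1,10] |-11|>|10| out[9]=121 → l++
[2,10] |-10|<=|10| out[8]=100 → r--
[2,9] |-10|>|8| out[7]=100 → l++
[3,9] |-7|<=|8| out[6]=64 → r--
[3,8] |-7|<=|7| out[5]=49 → r--
[3,7] |-7|>|6| out[4]=49 → l++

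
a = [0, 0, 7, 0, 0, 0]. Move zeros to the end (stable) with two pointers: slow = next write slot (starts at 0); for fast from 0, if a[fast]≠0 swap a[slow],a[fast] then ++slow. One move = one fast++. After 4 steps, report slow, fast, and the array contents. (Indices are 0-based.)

slow=0 fast=0: a[fast]=0, fast++
slow=0 fast=1: a[fast]=0, fast++
slow=0 fast=2: a[fast]=7≠0 swap→a[0]=7, slow++,fast++
slow=1 fast=3: a[fast]=0, fast++

slow=1, fast=4, a=[7, 0, 0, 0, 0, 0]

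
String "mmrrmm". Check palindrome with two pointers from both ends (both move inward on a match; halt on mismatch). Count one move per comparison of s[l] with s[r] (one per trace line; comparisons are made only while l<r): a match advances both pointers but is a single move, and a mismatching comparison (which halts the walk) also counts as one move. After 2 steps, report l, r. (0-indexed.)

[0,5] 'm'=='m' → l++,r--
[1,4] 'm'=='m' → l++,r--

l=2, r=3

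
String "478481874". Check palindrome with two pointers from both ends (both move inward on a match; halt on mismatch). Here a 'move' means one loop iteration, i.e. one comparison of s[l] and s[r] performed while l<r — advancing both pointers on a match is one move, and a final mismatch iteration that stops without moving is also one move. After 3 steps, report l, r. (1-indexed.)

l=4, r=6

[1,9] '4'=='4' → l++,r--
[2,8] '7'=='7' → l++,r--
[3,7] '8'=='8' → l++,r--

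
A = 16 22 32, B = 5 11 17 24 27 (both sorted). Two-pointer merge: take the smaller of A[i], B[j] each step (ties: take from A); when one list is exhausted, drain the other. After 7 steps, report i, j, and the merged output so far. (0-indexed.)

i=0 j=0: A[i]=16>B[j]=5 take 5, j++
i=0 j=1: A[i]=16>B[j]=11 take 11, j++
i=0 j=2: A[i]=16<=B[j]=17 take 16, i++
i=1 j=2: A[i]=22>B[j]=17 take 17, j++
i=1 j=3: A[i]=22<=B[j]=24 take 22, i++
i=2 j=3: A[i]=32>B[j]=24 take 24, j++
i=2 j=4: A[i]=32>B[j]=27 take 27, j++

i=2, j=5, merged so far=[5, 11, 16, 17, 22, 24, 27]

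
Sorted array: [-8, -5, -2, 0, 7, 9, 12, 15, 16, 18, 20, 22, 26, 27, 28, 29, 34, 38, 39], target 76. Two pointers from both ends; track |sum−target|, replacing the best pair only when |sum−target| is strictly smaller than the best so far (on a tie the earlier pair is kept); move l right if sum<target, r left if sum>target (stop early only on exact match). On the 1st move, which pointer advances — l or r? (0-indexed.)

l=0 r=18: -8+39=31 d=45 *, l++

l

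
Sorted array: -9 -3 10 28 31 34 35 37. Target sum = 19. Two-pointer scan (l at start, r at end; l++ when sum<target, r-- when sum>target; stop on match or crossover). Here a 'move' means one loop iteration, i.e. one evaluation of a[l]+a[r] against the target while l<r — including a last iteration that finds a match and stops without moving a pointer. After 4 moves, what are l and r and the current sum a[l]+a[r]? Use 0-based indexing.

l=0 r=7: -9+37=28 >19, r--
l=0 r=6: -9+35=26 >19, r--
l=0 r=5: -9+34=25 >19, r--
l=0 r=4: -9+31=22 >19, r--

l=0, r=3, sum=19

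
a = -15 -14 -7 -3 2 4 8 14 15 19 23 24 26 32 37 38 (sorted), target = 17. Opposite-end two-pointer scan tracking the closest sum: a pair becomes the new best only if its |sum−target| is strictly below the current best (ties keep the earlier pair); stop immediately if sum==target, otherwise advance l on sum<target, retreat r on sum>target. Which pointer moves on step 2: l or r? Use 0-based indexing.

r

l=0 r=15: -15+38=23 d=6 *, r--
l=0 r=14: -15+37=22 d=5 *, r--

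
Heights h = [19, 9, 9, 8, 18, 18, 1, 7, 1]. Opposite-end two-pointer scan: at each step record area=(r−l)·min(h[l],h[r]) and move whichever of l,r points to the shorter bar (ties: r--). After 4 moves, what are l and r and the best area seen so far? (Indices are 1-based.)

[1,9] min(19,1)*8=8 best=8 * → r--
[1,8] min(19,7)*7=49 best=49 * → r--
[1,7] min(19,1)*6=6 best=49 → r--
[1,6] min(19,18)*5=90 best=90 * → r--

l=1, r=5, best area=90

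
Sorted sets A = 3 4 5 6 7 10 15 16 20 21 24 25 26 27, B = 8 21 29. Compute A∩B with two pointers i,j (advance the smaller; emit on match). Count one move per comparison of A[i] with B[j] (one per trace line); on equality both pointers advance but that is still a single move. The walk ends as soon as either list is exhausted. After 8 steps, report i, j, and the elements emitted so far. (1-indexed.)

i=8, j=2, emitted=[]

[i=1,j=1] 3<8 → i++
[i=2,j=1] 4<8 → i++
[i=3,j=1] 5<8 → i++
[i=4,j=1] 6<8 → i++
[i=5,j=1] 7<8 → i++
[i=6,j=1] 10>8 → j++
[i=6,j=2] 10<21 → i++
[i=7,j=2] 15<21 → i++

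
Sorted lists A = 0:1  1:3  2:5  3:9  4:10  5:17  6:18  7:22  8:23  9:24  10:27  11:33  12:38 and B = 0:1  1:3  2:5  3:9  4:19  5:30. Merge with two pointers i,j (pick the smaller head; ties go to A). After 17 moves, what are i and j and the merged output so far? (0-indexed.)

i=11, j=6, merged so far=[1, 1, 3, 3, 5, 5, 9, 9, 10, 17, 18, 19, 22, 23, 24, 27, 30]

[i=0,j=0] A[i]=1<=B[j]=1 take 1 → i++
[i=1,j=0] A[i]=3>B[j]=1 take 1 → j++
[i=1,j=1] A[i]=3<=B[j]=3 take 3 → i++
[i=2,j=1] A[i]=5>B[j]=3 take 3 → j++
[i=2,j=2] A[i]=5<=B[j]=5 take 5 → i++
[i=3,j=2] A[i]=9>B[j]=5 take 5 → j++
[i=3,j=3] A[i]=9<=B[j]=9 take 9 → i++
[i=4,j=3] A[i]=10>B[j]=9 take 9 → j++
[i=4,j=4] A[i]=10<=B[j]=19 take 10 → i++
[i=5,j=4] A[i]=17<=B[j]=19 take 17 → i++
[i=6,j=4] A[i]=18<=B[j]=19 take 18 → i++
[i=7,j=4] A[i]=22>B[j]=19 take 19 → j++
[i=7,j=5] A[i]=22<=B[j]=30 take 22 → i++
[i=8,j=5] A[i]=23<=B[j]=30 take 23 → i++
[i=9,j=5] A[i]=24<=B[j]=30 take 24 → i++
[i=10,j=5] A[i]=27<=B[j]=30 take 27 → i++
[i=11,j=5] A[i]=33>B[j]=30 take 30 → j++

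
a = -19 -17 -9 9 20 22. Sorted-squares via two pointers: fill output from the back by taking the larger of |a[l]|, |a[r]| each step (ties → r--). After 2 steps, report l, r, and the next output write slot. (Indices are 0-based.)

[0,5] |-19|<=|22| out[5]=484 → r--
[0,4] |-19|<=|20| out[4]=400 → r--

l=0, r=3, next write slot=3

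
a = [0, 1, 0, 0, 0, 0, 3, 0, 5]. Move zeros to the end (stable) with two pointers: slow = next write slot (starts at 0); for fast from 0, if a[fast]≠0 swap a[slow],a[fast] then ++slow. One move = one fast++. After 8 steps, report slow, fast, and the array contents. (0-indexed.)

slow=0 fast=0: a[fast]=0, fast++
slow=0 fast=1: a[fast]=1≠0 swap→a[0]=1, slow++,fast++
slow=1 fast=2: a[fast]=0, fast++
slow=1 fast=3: a[fast]=0, fast++
slow=1 fast=4: a[fast]=0, fast++
slow=1 fast=5: a[fast]=0, fast++
slow=1 fast=6: a[fast]=3≠0 swap→a[1]=3, slow++,fast++
slow=2 fast=7: a[fast]=0, fast++

slow=2, fast=8, a=[1, 3, 0, 0, 0, 0, 0, 0, 5]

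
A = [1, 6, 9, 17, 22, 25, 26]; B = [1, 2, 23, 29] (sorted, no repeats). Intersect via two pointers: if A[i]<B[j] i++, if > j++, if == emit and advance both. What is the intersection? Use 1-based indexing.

[i=1,j=1] 1==1 emit → i++,j++
[i=2,j=2] 6>2 → j++
[i=2,j=3] 6<23 → i++
[i=3,j=3] 9<23 → i++
[i=4,j=3] 17<23 → i++
[i=5,j=3] 22<23 → i++
[i=6,j=3] 25>23 → j++
[i=6,j=4] 25<29 → i++
[i=7,j=4] 26<29 → i++

intersection = [1]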